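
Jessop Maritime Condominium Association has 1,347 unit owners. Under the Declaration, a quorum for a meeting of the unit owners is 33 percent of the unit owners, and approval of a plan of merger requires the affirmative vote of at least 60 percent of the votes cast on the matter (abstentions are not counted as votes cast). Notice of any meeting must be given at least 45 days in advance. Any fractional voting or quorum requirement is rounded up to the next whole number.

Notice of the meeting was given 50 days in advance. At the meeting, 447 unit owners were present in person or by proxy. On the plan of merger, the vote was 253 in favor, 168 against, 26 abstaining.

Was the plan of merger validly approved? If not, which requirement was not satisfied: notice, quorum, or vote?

Valid — all requirements satisfied.

Notice: 50 days given; 45 required. Satisfied.
Quorum: 33% of 1,347 = 444.51, rounded up to 445; 447 present. Satisfied.
Vote: requires three-fifths of the votes cast (447 − 26 abstaining = 421); 3/5 of 421 = 252.60, rounded up to 253, so 253 needed; 253 in favor. Satisfied.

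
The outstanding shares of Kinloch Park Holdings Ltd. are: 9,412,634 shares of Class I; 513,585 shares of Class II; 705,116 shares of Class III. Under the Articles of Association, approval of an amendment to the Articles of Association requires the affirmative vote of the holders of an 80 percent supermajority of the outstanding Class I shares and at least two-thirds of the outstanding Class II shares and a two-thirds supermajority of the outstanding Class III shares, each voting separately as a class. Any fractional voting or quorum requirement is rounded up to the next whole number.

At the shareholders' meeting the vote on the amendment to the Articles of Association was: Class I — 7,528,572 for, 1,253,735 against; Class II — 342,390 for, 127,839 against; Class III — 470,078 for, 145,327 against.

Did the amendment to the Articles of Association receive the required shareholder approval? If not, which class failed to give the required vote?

Class I: 4/5 of 9412634 = 7530107.20, rounded up to 7530108; 7,530,108 required, 7,528,572 in favor — not approved.
Class II: 2/3 of 513585 = 342390; 342,390 required, 342,390 in favor — approved.
Class III: 2/3 of 705116 = 470077.33, rounded up to 470078; 470,078 required, 470,078 in favor — approved.

Not approved — the Class I shares did not give the required vote.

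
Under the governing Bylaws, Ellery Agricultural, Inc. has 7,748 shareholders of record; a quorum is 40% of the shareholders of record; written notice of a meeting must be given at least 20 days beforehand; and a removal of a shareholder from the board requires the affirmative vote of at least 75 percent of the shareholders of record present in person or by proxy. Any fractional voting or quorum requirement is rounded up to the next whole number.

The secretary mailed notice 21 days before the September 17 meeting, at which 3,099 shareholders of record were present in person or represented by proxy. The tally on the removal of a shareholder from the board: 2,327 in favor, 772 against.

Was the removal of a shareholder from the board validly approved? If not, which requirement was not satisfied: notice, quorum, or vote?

Invalid — quorum requirement not satisfied.

Notice: 21 days given; 20 required. Satisfied.
Quorum: 40% of 7,748 = 3,099.20, rounded up to 3,100; 3,099 present. Not satisfied.
Vote: requires three-fourths of those present (3,099); 3/4 of 3099 = 2324.25, rounded up to 2325, so 2,325 needed; 2,327 in favor. Satisfied.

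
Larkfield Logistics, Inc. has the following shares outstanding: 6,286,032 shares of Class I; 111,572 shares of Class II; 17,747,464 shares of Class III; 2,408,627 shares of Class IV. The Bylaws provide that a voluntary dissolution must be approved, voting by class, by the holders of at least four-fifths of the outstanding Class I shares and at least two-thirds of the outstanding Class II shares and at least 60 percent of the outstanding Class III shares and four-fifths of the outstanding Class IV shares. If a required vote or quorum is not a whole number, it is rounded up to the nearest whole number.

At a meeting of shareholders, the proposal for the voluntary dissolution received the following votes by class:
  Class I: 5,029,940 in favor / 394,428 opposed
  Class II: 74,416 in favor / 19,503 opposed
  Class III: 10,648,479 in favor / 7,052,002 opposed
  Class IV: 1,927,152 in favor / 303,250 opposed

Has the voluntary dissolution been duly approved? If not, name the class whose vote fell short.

Approved — every class gave the required vote.

Class I: 4/5 of 6286032 = 5028825.60, rounded up to 5028826; 5,028,826 required, 5,029,940 in favor — approved.
Class II: 2/3 of 111572 = 74381.33, rounded up to 74382; 74,382 required, 74,416 in favor — approved.
Class III: 3/5 of 17747464 = 10648478.40, rounded up to 10648479; 10,648,479 required, 10,648,479 in favor — approved.
Class IV: 4/5 of 2408627 = 1926901.60, rounded up to 1926902; 1,926,902 required, 1,927,152 in favor — approved.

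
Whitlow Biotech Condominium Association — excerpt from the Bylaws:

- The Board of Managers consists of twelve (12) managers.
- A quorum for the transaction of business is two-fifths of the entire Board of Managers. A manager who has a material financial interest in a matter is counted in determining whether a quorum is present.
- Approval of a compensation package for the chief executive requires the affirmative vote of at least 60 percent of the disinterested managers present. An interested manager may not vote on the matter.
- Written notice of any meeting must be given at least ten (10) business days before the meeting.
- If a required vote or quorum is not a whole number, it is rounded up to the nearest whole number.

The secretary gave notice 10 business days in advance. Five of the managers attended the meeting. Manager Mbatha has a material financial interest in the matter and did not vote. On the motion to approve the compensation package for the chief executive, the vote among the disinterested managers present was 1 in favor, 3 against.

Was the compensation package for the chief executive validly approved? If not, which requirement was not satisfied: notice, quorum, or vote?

Notice: 10 business days given; 10 required (10 ≥ 10). Satisfied.
Quorum: 5 present (interested managers count toward quorum); quorum is 5. Satisfied.
Vote: the compensation package for the chief executive requires three-fifths of the disinterested managers present (5 − 1 = 4). 3/5 of 4 = 2.40, rounded up to 3, so 3 affirmative votes are needed; 1 voted in favor. Not satisfied.

Invalid — vote requirement not satisfied.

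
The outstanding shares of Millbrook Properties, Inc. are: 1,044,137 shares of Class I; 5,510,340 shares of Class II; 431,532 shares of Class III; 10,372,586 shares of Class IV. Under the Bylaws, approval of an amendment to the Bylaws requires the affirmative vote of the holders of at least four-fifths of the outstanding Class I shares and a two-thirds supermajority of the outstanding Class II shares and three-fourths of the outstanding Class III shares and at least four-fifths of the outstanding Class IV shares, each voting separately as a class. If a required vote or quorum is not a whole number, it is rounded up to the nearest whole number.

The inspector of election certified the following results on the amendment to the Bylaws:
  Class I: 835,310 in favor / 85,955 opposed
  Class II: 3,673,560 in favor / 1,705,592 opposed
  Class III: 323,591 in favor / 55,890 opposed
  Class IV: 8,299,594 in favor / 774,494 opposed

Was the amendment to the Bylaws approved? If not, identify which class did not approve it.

Not approved — the Class III shares did not give the required vote.

Class I: 4/5 of 1044137 = 835309.60, rounded up to 835310; 835,310 required, 835,310 in favor — approved.
Class II: 2/3 of 5510340 = 3673560; 3,673,560 required, 3,673,560 in favor — approved.
Class III: 3/4 of 431532 = 323649; 323,649 required, 323,591 in favor — not approved.
Class IV: 4/5 of 10372586 = 8298068.80, rounded up to 8298069; 8,298,069 required, 8,299,594 in favor — approved.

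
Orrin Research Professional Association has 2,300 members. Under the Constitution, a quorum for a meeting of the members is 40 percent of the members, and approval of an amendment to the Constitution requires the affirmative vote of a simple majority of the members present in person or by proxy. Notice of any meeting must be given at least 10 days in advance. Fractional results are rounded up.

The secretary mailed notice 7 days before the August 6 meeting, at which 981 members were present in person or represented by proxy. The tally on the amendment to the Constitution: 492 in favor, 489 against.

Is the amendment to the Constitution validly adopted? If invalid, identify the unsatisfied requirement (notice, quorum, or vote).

Invalid — notice requirement not satisfied.

Notice: 7 days given; 10 required. Not satisfied.
Quorum: 40% of 2,300 = 920; 981 present. Satisfied.
Vote: requires a majority of those present (981); a majority of 981 is 491, so 491 needed; 492 in favor. Satisfied.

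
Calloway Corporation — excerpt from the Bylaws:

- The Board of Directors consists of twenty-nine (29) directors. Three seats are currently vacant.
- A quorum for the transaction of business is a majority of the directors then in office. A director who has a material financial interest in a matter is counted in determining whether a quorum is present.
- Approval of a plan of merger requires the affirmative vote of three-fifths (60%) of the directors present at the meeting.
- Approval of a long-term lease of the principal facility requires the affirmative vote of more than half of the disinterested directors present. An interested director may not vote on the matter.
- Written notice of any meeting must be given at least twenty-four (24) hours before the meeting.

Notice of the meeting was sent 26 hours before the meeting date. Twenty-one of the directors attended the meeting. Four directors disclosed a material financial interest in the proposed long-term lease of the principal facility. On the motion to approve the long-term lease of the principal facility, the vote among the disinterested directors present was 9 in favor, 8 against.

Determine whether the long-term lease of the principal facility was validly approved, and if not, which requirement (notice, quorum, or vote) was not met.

Notice: 26 hours given; 24 required (26 ≥ 24). Satisfied.
Quorum: 21 present (interested directors count toward quorum); quorum is 14. Satisfied.
Vote: the long-term lease of the principal facility requires a majority of the disinterested directors present (21 − 4 = 17). A majority of 17 is 9, so 9 affirmative votes are needed; 9 voted in favor. Satisfied.

Valid — all requirements satisfied.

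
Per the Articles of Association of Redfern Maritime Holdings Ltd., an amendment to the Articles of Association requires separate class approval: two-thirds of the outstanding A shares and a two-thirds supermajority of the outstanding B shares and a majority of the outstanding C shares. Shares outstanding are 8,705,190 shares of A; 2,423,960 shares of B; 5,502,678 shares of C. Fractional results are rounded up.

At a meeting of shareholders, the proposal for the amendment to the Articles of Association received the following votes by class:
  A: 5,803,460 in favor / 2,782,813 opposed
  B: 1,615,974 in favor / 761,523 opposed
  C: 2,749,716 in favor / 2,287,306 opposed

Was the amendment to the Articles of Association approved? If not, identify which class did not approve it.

Not approved — the C shares did not give the required vote.

A: 2/3 of 8705190 = 5803460; 5,803,460 required, 5,803,460 in favor — approved.
B: 2/3 of 2423960 = 1615973.33, rounded up to 1615974; 1,615,974 required, 1,615,974 in favor — approved.
C: a majority of 5502678 is 2751340; 2,751,340 required, 2,749,716 in favor — not approved.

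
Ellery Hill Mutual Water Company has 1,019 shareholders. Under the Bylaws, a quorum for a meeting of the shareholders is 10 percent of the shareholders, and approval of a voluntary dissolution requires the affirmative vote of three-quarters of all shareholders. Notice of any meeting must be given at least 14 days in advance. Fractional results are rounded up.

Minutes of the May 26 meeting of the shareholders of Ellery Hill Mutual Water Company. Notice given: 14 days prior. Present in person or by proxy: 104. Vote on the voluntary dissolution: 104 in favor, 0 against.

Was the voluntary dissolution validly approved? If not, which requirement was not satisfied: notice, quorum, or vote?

Notice: 14 days given; 14 required. Satisfied.
Quorum: 10% of 1,019 = 101.90, rounded up to 102; 104 present. Satisfied.
Vote: requires three-fourths of all shareholders (1,019); 3/4 of 1019 = 764.25, rounded up to 765, so 765 needed; 104 in favor. Not satisfied.

Invalid — vote requirement not satisfied.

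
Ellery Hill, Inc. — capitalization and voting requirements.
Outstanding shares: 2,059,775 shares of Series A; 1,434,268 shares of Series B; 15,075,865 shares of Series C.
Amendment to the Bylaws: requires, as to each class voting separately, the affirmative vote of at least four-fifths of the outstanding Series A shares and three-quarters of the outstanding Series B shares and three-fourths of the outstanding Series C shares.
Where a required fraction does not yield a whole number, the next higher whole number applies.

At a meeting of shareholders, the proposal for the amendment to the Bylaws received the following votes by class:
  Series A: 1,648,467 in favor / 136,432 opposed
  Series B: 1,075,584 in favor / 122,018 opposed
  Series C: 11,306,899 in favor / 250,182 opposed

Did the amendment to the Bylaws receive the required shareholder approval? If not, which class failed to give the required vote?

Not approved — the Series B shares did not give the required vote.

Series A: 4/5 of 2059775 = 1647820; 1,647,820 required, 1,648,467 in favor — approved.
Series B: 3/4 of 1434268 = 1075701; 1,075,701 required, 1,075,584 in favor — not approved.
Series C: 3/4 of 15075865 = 11306898.75, rounded up to 11306899; 11,306,899 required, 11,306,899 in favor — approved.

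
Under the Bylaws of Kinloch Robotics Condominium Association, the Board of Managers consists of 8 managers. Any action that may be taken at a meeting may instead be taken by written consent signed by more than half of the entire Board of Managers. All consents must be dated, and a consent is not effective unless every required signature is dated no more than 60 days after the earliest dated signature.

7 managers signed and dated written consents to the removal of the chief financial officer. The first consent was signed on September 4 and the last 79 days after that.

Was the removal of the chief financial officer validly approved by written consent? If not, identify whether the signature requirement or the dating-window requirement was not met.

Signatures required: more than half of 8 — a majority of 8 is 5, so 5 needed; 7 signed. Sufficient.
Dating window: the latest signature is 79 days after the earliest; the limit is 60 days. Outside the window.

Not effective — dating-window requirement not satisfied.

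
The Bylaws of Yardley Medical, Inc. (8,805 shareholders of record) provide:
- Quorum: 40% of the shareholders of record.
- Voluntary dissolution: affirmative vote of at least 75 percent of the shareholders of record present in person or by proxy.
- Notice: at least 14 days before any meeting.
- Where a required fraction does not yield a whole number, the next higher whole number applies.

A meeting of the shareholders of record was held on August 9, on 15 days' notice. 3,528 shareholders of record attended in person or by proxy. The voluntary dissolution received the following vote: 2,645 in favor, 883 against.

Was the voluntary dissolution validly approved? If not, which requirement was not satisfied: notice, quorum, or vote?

Invalid — vote requirement not satisfied.

Notice: 15 days given; 14 required. Satisfied.
Quorum: 40% of 8,805 = 3,522; 3,528 present. Satisfied.
Vote: requires three-fourths of those present (3,528); 3/4 of 3528 = 2646, so 2,646 needed; 2,645 in favor. Not satisfied.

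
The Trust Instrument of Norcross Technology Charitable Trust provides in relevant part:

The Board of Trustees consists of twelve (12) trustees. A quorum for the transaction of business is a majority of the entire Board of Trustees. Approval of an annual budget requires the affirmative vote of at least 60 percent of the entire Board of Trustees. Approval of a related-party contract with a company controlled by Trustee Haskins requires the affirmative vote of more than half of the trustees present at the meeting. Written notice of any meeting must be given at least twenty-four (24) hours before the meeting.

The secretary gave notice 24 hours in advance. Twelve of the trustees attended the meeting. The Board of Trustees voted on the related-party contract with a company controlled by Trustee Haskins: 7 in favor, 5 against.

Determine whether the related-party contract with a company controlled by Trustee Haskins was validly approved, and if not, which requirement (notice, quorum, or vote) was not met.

Valid — all requirements satisfied.

Notice: 24 hours given; 24 required (24 ≥ 24). Satisfied.
Quorum: 12 present; quorum is 7. Satisfied.
Vote: the related-party contract with a company controlled by Trustee Haskins requires a majority of the trustees present (12). A majority of 12 is 7, so 7 affirmative votes are needed; 7 voted in favor. Satisfied.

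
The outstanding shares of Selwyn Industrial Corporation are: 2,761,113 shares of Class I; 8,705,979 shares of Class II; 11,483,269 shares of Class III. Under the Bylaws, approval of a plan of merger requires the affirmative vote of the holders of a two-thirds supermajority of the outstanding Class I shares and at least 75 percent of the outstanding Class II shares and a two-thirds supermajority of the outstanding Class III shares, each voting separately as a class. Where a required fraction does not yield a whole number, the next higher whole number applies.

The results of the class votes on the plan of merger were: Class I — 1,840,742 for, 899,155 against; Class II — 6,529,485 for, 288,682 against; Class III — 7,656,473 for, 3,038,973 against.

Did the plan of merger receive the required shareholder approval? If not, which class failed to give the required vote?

Class I: 2/3 of 2761113 = 1840742; 1,840,742 required, 1,840,742 in favor — approved.
Class II: 3/4 of 8705979 = 6529484.25, rounded up to 6529485; 6,529,485 required, 6,529,485 in favor — approved.
Class III: 2/3 of 11483269 = 7655512.67, rounded up to 7655513; 7,655,513 required, 7,656,473 in favor — approved.

Approved — every class gave the required vote.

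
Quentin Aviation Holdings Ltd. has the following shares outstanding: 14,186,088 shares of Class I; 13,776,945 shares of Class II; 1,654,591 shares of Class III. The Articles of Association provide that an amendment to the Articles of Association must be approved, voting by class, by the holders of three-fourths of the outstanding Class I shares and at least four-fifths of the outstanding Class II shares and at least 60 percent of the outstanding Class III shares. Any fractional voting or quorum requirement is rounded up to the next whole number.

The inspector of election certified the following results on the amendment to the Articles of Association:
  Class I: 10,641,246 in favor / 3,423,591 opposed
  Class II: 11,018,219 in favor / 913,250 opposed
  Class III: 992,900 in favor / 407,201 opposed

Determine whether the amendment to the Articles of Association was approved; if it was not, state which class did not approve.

Class I: 3/4 of 14186088 = 10639566; 10,639,566 required, 10,641,246 in favor — approved.
Class II: 4/5 of 13776945 = 11021556; 11,021,556 required, 11,018,219 in favor — not approved.
Class III: 3/5 of 1654591 = 992754.60, rounded up to 992755; 992,755 required, 992,900 in favor — approved.

Not approved — the Class II shares did not give the required vote.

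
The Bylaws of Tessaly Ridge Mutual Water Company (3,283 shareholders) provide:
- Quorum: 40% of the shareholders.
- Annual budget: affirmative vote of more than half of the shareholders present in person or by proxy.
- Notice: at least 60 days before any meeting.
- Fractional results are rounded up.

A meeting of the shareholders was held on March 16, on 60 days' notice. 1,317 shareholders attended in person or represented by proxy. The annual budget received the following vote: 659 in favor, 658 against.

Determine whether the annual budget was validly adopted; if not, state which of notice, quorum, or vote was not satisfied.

Valid — all requirements satisfied.

Notice: 60 days given; 60 required. Satisfied.
Quorum: 40% of 3,283 = 1,313.20, rounded up to 1,314; 1,317 present. Satisfied.
Vote: requires a majority of those present (1,317); a majority of 1317 is 659, so 659 needed; 659 in favor. Satisfied.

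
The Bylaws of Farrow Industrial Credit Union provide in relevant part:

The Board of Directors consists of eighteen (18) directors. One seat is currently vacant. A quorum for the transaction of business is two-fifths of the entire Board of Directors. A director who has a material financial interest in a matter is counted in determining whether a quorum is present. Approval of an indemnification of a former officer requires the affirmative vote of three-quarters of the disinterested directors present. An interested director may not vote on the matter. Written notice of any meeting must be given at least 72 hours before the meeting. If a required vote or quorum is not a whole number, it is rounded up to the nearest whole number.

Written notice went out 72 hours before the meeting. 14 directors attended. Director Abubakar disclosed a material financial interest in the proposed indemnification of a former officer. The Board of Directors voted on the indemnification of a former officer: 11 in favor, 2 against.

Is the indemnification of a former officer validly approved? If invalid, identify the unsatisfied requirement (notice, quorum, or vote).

Notice: 72 hours given; 72 required (72 ≥ 72). Satisfied.
Quorum: 14 present (interested directors count toward quorum); quorum is 8. Satisfied.
Vote: the indemnification of a former officer requires three-fourths of the disinterested directors present (14 − 1 = 13). 3/4 of 13 = 9.75, rounded up to 10, so 10 affirmative votes are needed; 11 voted in favor. Satisfied.

Valid — all requirements satisfied.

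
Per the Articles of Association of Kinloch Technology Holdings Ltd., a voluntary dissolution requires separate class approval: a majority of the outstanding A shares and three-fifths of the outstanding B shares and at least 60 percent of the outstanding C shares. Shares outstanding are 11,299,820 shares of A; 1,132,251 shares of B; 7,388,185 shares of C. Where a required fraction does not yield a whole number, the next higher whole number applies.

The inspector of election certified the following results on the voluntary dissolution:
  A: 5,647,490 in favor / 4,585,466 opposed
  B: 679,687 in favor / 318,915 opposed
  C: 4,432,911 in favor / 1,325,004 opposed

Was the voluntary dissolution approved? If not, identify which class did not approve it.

A: a majority of 11299820 is 5649911; 5,649,911 required, 5,647,490 in favor — not approved.
B: 3/5 of 1132251 = 679350.60, rounded up to 679351; 679,351 required, 679,687 in favor — approved.
C: 3/5 of 7388185 = 4432911; 4,432,911 required, 4,432,911 in favor — approved.

Not approved — the A shares did not give the required vote.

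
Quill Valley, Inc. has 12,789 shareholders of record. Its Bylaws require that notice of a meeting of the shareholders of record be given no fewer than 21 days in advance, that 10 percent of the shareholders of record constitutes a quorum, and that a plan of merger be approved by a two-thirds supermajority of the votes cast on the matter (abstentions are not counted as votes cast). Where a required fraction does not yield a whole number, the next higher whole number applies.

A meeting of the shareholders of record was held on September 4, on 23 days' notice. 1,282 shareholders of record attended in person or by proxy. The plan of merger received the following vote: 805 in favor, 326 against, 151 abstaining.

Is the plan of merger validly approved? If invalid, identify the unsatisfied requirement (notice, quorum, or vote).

Notice: 23 days given; 21 required. Satisfied.
Quorum: 10% of 12,789 = 1,278.90, rounded up to 1,279; 1,282 present. Satisfied.
Vote: requires two-thirds of the votes cast (1,282 − 151 abstaining = 1,131); 2/3 of 1131 = 754, so 754 needed; 805 in favor. Satisfied.

Valid — all requirements satisfied.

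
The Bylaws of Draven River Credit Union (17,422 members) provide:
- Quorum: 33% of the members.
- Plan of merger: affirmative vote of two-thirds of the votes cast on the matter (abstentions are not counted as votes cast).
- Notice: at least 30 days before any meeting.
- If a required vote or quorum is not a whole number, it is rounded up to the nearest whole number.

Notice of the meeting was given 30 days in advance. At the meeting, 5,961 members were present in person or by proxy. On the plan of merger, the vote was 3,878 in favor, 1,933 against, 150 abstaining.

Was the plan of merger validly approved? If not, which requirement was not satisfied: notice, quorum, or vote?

Valid — all requirements satisfied.

Notice: 30 days given; 30 required. Satisfied.
Quorum: 33% of 17,422 = 5,749.26, rounded up to 5,750; 5,961 present. Satisfied.
Vote: requires two-thirds of the votes cast (5,961 − 150 abstaining = 5,811); 2/3 of 5811 = 3874, so 3,874 needed; 3,878 in favor. Satisfied.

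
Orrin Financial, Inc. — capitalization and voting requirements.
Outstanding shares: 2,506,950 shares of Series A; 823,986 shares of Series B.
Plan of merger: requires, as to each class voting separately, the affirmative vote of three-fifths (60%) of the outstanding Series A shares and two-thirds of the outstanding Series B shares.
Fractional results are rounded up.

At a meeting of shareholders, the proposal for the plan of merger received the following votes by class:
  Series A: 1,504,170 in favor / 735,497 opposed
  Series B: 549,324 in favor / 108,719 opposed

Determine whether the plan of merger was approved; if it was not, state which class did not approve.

Approved — every class gave the required vote.

Series A: 3/5 of 2506950 = 1504170; 1,504,170 required, 1,504,170 in favor — approved.
Series B: 2/3 of 823986 = 549324; 549,324 required, 549,324 in favor — approved.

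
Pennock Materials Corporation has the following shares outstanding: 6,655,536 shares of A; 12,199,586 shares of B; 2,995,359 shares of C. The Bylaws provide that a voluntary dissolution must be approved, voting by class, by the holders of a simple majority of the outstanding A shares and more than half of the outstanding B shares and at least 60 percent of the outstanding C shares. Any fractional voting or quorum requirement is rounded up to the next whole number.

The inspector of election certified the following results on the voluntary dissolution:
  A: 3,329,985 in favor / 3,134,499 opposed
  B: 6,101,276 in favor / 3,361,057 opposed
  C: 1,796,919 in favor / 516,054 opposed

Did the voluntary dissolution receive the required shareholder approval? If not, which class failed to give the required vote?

Not approved — the C shares did not give the required vote.

A: a majority of 6655536 is 3327769; 3,327,769 required, 3,329,985 in favor — approved.
B: a majority of 12199586 is 6099794; 6,099,794 required, 6,101,276 in favor — approved.
C: 3/5 of 2995359 = 1797215.40, rounded up to 1797216; 1,797,216 required, 1,796,919 in favor — not approved.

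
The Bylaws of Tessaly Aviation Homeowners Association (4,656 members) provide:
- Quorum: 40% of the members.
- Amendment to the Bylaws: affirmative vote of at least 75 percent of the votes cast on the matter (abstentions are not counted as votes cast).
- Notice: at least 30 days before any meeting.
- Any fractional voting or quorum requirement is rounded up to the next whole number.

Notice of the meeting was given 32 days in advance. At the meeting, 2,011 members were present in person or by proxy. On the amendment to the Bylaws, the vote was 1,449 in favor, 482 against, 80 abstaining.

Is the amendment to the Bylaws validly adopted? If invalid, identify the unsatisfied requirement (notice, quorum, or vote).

Notice: 32 days given; 30 required. Satisfied.
Quorum: 40% of 4,656 = 1,862.40, rounded up to 1,863; 2,011 present. Satisfied.
Vote: requires three-fourths of the votes cast (2,011 − 80 abstaining = 1,931); 3/4 of 1931 = 1448.25, rounded up to 1449, so 1,449 needed; 1,449 in favor. Satisfied.

Valid — all requirements satisfied.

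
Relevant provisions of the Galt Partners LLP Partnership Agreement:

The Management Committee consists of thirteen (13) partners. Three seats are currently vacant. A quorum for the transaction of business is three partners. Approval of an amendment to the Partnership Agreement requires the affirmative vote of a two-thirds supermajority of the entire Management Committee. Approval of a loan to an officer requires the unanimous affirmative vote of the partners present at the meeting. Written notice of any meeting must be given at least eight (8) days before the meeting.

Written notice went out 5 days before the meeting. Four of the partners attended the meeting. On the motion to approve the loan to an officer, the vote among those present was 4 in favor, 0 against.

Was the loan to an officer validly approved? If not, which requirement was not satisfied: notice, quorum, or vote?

Notice: 5 days given; 8 required (5 < 8). Not satisfied.
Quorum: 4 present; quorum is 3. Satisfied.
Vote: the loan to an officer requires the unanimous vote of the partners present (4). Unanimous means all 4, so 4 affirmative votes are needed; 4 voted in favor. Satisfied.

Invalid — notice requirement not satisfied.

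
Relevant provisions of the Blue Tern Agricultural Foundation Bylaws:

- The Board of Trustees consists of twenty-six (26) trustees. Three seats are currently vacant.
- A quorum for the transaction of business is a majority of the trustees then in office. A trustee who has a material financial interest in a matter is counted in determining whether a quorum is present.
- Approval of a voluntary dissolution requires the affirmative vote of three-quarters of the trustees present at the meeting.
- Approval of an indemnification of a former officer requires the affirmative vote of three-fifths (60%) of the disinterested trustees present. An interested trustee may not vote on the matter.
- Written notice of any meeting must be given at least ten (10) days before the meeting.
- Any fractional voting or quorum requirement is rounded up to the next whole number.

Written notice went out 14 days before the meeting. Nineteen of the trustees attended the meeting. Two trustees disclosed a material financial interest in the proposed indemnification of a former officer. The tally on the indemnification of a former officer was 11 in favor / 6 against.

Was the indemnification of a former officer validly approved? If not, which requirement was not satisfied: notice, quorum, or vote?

Valid — all requirements satisfied.

Notice: 14 days given; 10 required (14 ≥ 10). Satisfied.
Quorum: 19 present (interested trustees count toward quorum); quorum is 12. Satisfied.
Vote: the indemnification of a former officer requires three-fifths of the disinterested trustees present (19 − 2 = 17). 3/5 of 17 = 10.20, rounded up to 11, so 11 affirmative votes are needed; 11 voted in favor. Satisfied.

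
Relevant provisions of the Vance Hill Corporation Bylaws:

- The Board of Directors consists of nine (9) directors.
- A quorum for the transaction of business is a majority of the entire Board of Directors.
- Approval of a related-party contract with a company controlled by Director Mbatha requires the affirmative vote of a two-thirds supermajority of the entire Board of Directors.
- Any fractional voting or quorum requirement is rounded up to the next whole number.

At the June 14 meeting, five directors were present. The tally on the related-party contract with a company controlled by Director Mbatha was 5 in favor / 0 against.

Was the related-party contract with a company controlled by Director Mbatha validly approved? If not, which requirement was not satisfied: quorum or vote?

Invalid — vote requirement not satisfied.

Quorum: 5 present; quorum is 5. Satisfied.
Vote: the related-party contract with a company controlled by Director Mbatha requires two-thirds of the entire Board of Directors (9). 2/3 of 9 = 6, so 6 affirmative votes are needed; 5 voted in favor. Not satisfied.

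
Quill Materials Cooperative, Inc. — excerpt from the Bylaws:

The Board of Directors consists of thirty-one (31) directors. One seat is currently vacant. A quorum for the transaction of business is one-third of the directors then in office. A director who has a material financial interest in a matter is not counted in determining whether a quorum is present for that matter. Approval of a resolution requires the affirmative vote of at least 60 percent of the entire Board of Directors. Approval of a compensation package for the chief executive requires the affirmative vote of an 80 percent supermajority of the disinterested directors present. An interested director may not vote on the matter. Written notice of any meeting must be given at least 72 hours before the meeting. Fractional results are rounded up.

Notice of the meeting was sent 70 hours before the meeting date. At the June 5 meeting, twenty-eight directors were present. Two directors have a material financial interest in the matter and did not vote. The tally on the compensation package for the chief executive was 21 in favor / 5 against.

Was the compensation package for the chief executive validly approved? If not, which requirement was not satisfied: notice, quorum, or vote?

Invalid — notice requirement not satisfied.

Notice: 70 hours given; 72 required (70 < 72). Not satisfied.
Quorum: 28 present, but the 2 interested directors do not count, leaving 26. Quorum is 10. Satisfied.
Vote: the compensation package for the chief executive requires four-fifths of the disinterested directors present (28 − 2 = 26). 4/5 of 26 = 20.80, rounded up to 21, so 21 affirmative votes are needed; 21 voted in favor. Satisfied.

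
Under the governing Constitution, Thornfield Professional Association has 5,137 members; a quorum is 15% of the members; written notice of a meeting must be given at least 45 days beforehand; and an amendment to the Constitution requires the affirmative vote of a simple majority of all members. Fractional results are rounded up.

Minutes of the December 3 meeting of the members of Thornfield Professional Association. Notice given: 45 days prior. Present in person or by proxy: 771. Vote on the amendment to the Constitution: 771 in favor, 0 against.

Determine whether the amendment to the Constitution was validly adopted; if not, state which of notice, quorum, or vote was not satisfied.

Notice: 45 days given; 45 required. Satisfied.
Quorum: 15% of 5,137 = 770.55, rounded up to 771; 771 present. Satisfied.
Vote: requires a majority of all members (5,137); a majority of 5137 is 2569, so 2,569 needed; 771 in favor. Not satisfied.

Invalid — vote requirement not satisfied.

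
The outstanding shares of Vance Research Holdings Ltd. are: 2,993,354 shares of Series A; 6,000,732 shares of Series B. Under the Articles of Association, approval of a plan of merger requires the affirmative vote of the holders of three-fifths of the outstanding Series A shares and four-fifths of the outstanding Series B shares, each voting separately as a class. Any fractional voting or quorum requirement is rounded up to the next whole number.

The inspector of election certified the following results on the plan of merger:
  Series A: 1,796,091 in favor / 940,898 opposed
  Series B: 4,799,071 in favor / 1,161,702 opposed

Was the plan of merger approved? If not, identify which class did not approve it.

Not approved — the Series B shares did not give the required vote.

Series A: 3/5 of 2993354 = 1796012.40, rounded up to 1796013; 1,796,013 required, 1,796,091 in favor — approved.
Series B: 4/5 of 6000732 = 4800585.60, rounded up to 4800586; 4,800,586 required, 4,799,071 in favor — not approved.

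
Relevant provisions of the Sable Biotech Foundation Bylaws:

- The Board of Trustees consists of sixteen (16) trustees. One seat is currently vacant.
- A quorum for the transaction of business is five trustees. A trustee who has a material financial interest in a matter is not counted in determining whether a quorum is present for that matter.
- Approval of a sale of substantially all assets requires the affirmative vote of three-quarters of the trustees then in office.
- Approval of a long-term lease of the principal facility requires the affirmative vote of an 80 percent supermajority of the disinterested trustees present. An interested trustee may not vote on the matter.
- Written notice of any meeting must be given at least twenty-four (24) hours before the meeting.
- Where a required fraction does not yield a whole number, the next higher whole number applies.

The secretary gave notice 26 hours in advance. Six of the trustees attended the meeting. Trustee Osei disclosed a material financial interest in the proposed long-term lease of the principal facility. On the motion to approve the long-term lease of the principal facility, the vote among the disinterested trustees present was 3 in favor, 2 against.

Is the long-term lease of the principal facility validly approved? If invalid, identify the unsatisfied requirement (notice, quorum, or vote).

Invalid — vote requirement not satisfied.

Notice: 26 hours given; 24 required (26 ≥ 24). Satisfied.
Quorum: 6 present, but the 1 interested trustee does not count, leaving 5. Quorum is 5. Satisfied.
Vote: the long-term lease of the principal facility requires four-fifths of the disinterested trustees present (6 − 1 = 5). 4/5 of 5 = 4, so 4 affirmative votes are needed; 3 voted in favor. Not satisfied.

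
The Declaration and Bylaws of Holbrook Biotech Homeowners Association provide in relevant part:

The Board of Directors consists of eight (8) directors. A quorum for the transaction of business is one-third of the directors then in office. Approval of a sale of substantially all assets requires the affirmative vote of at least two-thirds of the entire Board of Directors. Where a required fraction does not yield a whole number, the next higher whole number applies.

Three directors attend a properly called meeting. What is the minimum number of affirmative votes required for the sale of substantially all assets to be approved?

The sale of substantially all assets requires two-thirds of the entire Board of Directors (8).
2/3 of 8 = 5.33, rounded up to 6.
(Only 3 can vote, so the sale of substantially all assets cannot pass at this meeting, but the required vote is still 6.)

6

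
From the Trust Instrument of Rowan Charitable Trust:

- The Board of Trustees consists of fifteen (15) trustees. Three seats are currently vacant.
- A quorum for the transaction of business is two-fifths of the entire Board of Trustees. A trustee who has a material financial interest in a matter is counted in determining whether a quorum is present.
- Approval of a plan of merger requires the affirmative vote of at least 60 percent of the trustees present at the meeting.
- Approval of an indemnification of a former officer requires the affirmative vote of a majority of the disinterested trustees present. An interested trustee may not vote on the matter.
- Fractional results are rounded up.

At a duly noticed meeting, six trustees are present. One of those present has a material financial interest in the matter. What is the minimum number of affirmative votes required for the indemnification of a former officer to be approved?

3

The indemnification of a former officer requires a majority of the disinterested trustees present (6 − 1 = 5).
A majority of 5 is 3.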